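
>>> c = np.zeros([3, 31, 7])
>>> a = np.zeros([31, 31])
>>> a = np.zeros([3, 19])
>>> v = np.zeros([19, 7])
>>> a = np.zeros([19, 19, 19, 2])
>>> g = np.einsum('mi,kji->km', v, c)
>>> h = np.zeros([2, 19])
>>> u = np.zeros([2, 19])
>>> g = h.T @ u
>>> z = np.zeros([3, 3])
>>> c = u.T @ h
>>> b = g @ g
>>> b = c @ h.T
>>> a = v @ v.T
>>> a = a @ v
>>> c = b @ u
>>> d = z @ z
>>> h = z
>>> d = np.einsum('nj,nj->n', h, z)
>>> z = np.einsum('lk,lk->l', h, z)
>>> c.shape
(19, 19)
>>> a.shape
(19, 7)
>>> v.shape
(19, 7)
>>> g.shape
(19, 19)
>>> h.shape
(3, 3)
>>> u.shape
(2, 19)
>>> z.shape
(3,)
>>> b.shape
(19, 2)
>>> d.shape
(3,)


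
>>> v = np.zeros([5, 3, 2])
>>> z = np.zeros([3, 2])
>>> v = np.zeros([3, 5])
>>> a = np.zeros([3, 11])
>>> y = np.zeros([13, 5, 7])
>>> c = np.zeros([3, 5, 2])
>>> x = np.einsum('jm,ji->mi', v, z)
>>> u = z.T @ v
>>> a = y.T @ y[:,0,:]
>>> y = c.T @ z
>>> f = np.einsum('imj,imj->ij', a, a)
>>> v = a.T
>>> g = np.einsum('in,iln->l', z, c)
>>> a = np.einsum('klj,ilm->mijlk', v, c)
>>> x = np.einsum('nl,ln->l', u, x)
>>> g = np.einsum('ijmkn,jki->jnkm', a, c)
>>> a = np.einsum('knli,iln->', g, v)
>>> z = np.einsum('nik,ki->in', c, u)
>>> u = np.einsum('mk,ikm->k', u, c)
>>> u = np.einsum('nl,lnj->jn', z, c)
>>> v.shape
(7, 5, 7)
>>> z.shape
(5, 3)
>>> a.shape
()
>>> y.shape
(2, 5, 2)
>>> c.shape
(3, 5, 2)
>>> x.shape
(5,)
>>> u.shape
(2, 5)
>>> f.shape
(7, 7)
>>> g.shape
(3, 7, 5, 7)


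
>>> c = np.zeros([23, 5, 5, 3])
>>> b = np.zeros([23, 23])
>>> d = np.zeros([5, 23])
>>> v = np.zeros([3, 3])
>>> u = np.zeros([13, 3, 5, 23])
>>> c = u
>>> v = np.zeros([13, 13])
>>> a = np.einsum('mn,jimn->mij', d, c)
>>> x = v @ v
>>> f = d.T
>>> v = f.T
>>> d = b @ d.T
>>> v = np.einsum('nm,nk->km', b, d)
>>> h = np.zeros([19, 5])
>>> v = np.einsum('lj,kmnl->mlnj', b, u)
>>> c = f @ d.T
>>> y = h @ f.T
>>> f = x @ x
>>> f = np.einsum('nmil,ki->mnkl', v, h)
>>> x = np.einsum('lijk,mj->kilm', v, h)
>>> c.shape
(23, 23)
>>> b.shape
(23, 23)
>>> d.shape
(23, 5)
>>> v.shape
(3, 23, 5, 23)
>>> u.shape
(13, 3, 5, 23)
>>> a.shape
(5, 3, 13)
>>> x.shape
(23, 23, 3, 19)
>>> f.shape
(23, 3, 19, 23)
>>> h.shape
(19, 5)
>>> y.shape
(19, 23)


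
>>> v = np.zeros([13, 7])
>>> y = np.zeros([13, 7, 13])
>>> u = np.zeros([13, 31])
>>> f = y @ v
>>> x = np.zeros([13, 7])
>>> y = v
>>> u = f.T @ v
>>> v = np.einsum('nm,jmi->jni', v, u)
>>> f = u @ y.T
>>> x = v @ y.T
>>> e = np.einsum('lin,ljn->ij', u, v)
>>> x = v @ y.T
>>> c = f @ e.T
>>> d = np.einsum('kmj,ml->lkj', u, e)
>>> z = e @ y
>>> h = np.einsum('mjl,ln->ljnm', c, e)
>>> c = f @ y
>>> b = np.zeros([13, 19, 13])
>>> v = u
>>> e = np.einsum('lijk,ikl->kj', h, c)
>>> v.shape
(7, 7, 7)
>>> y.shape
(13, 7)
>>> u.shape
(7, 7, 7)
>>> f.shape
(7, 7, 13)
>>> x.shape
(7, 13, 13)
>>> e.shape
(7, 13)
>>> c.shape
(7, 7, 7)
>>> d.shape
(13, 7, 7)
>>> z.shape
(7, 7)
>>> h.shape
(7, 7, 13, 7)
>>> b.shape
(13, 19, 13)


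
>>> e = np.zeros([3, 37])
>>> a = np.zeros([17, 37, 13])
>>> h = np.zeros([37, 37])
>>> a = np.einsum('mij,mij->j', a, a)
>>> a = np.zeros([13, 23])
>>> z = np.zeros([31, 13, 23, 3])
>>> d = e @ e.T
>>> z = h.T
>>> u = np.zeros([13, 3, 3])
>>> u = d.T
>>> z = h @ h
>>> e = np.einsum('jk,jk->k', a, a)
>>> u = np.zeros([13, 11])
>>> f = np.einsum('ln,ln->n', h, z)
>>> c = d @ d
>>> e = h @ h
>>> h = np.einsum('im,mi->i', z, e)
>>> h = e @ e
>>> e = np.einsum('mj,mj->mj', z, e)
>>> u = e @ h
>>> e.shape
(37, 37)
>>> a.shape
(13, 23)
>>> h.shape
(37, 37)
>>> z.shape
(37, 37)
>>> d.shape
(3, 3)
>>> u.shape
(37, 37)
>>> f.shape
(37,)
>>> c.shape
(3, 3)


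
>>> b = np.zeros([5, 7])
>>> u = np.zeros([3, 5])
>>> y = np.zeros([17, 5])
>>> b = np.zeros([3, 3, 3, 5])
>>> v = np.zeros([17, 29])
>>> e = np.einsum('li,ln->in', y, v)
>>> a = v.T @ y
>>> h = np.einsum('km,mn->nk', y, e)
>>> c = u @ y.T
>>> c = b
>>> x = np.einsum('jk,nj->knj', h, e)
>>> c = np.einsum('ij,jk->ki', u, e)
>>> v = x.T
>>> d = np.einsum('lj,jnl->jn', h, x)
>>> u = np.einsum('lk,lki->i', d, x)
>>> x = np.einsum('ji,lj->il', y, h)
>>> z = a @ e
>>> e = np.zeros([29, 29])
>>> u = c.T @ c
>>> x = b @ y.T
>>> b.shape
(3, 3, 3, 5)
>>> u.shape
(3, 3)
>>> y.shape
(17, 5)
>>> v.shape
(29, 5, 17)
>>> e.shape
(29, 29)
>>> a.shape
(29, 5)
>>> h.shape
(29, 17)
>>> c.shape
(29, 3)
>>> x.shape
(3, 3, 3, 17)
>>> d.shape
(17, 5)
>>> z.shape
(29, 29)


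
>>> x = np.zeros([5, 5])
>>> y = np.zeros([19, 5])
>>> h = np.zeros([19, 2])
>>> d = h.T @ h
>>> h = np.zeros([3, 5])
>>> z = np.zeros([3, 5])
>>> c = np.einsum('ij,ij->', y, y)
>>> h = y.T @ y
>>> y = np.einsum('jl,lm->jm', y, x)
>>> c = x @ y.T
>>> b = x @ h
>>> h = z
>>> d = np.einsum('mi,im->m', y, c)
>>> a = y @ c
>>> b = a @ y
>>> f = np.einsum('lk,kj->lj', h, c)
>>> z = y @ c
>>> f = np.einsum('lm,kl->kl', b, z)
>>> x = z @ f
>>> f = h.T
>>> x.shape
(19, 19)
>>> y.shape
(19, 5)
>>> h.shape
(3, 5)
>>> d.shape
(19,)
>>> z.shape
(19, 19)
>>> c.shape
(5, 19)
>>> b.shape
(19, 5)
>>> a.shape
(19, 19)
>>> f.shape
(5, 3)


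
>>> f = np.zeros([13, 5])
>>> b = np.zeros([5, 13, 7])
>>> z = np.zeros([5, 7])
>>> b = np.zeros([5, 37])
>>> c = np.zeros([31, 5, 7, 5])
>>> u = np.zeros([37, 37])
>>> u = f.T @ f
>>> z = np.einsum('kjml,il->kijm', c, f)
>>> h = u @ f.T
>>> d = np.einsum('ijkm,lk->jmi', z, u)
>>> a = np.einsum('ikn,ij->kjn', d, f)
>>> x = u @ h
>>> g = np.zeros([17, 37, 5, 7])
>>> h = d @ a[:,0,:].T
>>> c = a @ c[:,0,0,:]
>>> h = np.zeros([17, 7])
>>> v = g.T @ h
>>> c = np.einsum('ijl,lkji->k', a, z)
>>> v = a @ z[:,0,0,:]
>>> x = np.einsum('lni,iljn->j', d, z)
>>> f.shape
(13, 5)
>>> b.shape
(5, 37)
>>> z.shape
(31, 13, 5, 7)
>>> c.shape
(13,)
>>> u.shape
(5, 5)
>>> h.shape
(17, 7)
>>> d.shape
(13, 7, 31)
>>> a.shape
(7, 5, 31)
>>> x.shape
(5,)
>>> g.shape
(17, 37, 5, 7)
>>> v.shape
(7, 5, 7)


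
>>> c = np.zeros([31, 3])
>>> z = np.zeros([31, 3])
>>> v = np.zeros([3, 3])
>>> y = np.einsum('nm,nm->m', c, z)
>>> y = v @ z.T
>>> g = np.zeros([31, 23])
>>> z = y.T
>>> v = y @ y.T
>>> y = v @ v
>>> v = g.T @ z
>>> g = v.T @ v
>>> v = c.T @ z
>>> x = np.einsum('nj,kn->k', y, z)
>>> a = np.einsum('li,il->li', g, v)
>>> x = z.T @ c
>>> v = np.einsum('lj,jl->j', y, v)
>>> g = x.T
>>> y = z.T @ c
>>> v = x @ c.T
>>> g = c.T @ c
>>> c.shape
(31, 3)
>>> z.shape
(31, 3)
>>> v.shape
(3, 31)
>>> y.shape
(3, 3)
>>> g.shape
(3, 3)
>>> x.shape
(3, 3)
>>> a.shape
(3, 3)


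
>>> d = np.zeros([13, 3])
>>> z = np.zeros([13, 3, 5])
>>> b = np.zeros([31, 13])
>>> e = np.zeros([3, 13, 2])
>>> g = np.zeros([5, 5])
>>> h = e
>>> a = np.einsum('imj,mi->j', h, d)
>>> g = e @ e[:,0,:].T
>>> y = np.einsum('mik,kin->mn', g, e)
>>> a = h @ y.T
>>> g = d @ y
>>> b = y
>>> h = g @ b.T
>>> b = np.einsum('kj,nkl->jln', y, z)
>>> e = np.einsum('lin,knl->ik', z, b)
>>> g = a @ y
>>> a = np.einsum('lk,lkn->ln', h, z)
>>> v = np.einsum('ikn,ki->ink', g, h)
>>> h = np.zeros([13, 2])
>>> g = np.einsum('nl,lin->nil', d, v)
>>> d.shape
(13, 3)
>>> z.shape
(13, 3, 5)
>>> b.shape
(2, 5, 13)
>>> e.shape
(3, 2)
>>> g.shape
(13, 2, 3)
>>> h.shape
(13, 2)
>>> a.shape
(13, 5)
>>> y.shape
(3, 2)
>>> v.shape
(3, 2, 13)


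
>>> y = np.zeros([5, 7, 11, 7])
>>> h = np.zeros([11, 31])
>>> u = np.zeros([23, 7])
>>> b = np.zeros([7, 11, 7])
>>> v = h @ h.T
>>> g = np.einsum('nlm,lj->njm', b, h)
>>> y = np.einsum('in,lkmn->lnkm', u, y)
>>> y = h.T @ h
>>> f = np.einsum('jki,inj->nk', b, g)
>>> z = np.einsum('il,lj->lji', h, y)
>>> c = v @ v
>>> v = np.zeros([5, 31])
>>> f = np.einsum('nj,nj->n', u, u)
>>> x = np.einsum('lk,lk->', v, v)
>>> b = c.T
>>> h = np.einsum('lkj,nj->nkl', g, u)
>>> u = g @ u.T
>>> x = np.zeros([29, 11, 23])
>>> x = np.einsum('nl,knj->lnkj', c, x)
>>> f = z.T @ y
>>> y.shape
(31, 31)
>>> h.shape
(23, 31, 7)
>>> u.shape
(7, 31, 23)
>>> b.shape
(11, 11)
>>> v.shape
(5, 31)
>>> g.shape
(7, 31, 7)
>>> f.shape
(11, 31, 31)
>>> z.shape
(31, 31, 11)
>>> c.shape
(11, 11)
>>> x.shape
(11, 11, 29, 23)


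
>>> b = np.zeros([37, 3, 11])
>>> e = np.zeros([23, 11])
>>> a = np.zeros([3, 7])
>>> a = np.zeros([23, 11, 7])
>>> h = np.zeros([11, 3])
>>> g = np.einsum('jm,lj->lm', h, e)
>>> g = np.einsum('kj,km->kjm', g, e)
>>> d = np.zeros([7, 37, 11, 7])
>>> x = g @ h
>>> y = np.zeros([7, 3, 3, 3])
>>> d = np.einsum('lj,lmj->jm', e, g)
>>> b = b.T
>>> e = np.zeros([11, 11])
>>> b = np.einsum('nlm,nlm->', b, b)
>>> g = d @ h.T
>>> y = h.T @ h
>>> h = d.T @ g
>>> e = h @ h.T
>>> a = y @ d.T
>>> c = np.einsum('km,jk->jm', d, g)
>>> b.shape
()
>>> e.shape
(3, 3)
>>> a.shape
(3, 11)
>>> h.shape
(3, 11)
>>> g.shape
(11, 11)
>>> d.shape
(11, 3)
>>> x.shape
(23, 3, 3)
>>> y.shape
(3, 3)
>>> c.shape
(11, 3)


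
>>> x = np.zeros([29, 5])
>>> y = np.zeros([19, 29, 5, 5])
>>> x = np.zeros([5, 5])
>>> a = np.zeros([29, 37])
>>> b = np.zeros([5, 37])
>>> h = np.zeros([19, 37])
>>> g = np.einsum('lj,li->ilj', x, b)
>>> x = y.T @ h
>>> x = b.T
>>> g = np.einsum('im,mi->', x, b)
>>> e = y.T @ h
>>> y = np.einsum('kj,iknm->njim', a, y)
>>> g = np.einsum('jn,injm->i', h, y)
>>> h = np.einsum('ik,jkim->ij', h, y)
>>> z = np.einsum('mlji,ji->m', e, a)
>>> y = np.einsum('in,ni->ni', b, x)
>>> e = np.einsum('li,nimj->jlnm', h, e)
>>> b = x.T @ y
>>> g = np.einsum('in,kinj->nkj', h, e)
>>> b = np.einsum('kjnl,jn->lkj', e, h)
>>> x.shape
(37, 5)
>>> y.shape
(37, 5)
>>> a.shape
(29, 37)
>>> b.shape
(29, 37, 19)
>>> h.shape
(19, 5)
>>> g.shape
(5, 37, 29)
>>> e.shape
(37, 19, 5, 29)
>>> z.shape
(5,)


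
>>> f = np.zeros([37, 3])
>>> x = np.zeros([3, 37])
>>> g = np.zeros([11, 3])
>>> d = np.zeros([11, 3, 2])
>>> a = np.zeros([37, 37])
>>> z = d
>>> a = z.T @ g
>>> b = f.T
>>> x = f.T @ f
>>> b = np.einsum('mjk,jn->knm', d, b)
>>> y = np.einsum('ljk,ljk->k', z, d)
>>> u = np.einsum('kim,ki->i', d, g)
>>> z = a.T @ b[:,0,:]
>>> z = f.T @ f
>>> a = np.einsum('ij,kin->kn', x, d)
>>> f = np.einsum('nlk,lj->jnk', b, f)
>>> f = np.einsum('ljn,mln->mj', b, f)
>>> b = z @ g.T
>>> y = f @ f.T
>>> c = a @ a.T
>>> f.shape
(3, 37)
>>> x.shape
(3, 3)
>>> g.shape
(11, 3)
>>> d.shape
(11, 3, 2)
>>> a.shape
(11, 2)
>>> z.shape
(3, 3)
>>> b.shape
(3, 11)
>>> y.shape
(3, 3)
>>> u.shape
(3,)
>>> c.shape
(11, 11)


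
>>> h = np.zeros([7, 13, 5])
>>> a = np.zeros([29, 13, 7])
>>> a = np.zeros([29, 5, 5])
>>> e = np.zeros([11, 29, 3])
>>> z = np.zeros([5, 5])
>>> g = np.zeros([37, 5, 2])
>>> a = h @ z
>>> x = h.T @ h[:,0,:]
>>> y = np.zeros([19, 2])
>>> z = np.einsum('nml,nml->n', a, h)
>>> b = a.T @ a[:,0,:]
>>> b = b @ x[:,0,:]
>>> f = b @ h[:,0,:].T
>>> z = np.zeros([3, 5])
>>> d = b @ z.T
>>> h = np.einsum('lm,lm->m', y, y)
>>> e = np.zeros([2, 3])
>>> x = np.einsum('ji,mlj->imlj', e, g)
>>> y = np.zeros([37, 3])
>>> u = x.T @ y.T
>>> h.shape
(2,)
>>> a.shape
(7, 13, 5)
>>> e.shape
(2, 3)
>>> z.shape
(3, 5)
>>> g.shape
(37, 5, 2)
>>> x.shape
(3, 37, 5, 2)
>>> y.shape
(37, 3)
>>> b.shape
(5, 13, 5)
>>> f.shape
(5, 13, 7)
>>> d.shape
(5, 13, 3)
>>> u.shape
(2, 5, 37, 37)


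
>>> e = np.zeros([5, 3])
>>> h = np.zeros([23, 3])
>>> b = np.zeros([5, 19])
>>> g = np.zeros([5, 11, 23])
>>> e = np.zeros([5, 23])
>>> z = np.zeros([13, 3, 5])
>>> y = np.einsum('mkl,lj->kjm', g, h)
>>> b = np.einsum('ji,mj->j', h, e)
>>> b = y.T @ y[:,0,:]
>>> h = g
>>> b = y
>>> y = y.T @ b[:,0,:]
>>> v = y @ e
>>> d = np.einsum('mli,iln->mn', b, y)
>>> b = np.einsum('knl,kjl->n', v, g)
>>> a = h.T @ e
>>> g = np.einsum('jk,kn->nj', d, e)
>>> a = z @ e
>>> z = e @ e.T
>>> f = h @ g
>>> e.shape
(5, 23)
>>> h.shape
(5, 11, 23)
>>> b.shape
(3,)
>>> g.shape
(23, 11)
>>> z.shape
(5, 5)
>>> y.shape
(5, 3, 5)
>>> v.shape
(5, 3, 23)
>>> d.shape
(11, 5)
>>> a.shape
(13, 3, 23)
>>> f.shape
(5, 11, 11)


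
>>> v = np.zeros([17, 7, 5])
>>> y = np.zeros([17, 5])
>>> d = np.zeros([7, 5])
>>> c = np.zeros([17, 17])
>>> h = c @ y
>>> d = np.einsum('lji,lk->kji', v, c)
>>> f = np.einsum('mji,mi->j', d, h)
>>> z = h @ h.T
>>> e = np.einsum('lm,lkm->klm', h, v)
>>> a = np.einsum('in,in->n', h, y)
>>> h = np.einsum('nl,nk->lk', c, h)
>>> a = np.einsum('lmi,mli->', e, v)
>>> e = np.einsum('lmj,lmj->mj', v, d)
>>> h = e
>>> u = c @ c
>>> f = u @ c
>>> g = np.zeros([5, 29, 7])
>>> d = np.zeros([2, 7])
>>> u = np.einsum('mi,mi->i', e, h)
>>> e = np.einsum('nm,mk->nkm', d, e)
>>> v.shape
(17, 7, 5)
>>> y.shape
(17, 5)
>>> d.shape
(2, 7)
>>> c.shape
(17, 17)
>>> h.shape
(7, 5)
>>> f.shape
(17, 17)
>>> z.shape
(17, 17)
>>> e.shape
(2, 5, 7)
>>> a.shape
()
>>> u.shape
(5,)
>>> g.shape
(5, 29, 7)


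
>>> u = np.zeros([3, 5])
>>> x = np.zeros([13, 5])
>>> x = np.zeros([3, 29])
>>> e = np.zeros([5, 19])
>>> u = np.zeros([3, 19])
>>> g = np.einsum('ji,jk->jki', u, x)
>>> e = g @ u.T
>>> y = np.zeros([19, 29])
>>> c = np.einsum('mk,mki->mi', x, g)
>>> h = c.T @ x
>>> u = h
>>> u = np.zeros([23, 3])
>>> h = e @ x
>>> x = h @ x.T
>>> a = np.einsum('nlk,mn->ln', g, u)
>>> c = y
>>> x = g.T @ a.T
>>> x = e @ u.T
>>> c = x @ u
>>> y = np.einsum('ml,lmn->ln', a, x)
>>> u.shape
(23, 3)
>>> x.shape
(3, 29, 23)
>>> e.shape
(3, 29, 3)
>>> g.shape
(3, 29, 19)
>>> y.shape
(3, 23)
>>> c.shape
(3, 29, 3)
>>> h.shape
(3, 29, 29)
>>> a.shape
(29, 3)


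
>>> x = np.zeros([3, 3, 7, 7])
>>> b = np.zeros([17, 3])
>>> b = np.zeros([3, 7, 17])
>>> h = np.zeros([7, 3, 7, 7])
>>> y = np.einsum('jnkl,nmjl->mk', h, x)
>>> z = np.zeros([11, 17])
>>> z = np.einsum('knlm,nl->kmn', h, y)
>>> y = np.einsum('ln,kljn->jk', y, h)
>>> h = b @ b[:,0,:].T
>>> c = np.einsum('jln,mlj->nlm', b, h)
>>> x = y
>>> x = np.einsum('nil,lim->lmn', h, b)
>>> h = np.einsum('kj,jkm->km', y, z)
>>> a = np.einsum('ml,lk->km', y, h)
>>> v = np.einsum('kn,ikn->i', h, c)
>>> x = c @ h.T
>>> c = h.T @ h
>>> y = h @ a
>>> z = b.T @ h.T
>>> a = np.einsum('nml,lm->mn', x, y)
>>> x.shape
(17, 7, 7)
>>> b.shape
(3, 7, 17)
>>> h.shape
(7, 3)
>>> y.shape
(7, 7)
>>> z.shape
(17, 7, 7)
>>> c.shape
(3, 3)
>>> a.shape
(7, 17)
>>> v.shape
(17,)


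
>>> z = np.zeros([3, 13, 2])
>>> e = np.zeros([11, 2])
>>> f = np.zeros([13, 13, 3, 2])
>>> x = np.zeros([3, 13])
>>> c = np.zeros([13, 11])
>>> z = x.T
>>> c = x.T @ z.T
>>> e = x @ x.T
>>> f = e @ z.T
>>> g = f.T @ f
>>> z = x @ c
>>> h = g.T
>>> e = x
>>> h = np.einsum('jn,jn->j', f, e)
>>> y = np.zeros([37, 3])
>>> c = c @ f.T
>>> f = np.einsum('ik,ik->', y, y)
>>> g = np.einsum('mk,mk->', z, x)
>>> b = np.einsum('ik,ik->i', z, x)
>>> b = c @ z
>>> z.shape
(3, 13)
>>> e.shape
(3, 13)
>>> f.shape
()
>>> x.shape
(3, 13)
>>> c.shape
(13, 3)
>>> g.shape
()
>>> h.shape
(3,)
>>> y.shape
(37, 3)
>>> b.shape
(13, 13)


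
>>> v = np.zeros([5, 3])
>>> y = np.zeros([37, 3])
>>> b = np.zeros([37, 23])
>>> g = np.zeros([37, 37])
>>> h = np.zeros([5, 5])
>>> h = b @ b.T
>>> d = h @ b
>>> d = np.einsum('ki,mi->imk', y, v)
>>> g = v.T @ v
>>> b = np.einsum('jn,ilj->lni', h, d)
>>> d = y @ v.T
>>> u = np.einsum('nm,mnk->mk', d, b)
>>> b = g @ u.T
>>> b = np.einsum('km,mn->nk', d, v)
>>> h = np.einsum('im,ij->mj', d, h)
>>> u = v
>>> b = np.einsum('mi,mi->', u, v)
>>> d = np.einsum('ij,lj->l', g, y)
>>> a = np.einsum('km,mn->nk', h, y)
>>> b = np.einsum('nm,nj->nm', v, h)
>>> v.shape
(5, 3)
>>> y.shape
(37, 3)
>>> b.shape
(5, 3)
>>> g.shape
(3, 3)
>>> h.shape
(5, 37)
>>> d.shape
(37,)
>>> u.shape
(5, 3)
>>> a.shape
(3, 5)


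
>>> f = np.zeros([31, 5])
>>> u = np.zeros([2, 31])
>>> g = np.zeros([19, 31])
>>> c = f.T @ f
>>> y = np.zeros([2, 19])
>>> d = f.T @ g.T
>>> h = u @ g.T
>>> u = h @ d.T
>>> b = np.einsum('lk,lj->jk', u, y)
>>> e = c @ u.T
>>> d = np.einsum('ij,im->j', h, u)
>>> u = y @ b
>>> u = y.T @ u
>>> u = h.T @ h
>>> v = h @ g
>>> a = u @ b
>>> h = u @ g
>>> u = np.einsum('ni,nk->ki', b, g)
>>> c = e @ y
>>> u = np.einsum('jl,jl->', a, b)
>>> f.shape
(31, 5)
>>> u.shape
()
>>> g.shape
(19, 31)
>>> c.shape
(5, 19)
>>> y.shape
(2, 19)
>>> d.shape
(19,)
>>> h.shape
(19, 31)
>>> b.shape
(19, 5)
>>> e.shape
(5, 2)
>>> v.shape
(2, 31)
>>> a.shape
(19, 5)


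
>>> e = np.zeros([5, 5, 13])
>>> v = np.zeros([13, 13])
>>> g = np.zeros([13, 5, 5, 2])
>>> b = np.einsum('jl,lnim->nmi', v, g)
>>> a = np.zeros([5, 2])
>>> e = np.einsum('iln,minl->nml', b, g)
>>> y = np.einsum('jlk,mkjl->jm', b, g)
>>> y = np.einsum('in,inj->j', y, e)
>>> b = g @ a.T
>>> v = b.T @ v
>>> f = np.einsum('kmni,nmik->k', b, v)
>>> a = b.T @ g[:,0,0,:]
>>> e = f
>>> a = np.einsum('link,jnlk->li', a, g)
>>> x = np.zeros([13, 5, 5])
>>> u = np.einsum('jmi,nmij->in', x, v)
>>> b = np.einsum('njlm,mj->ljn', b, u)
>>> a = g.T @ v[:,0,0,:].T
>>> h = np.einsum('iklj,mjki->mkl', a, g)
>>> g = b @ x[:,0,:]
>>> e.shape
(13,)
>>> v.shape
(5, 5, 5, 13)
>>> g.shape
(5, 5, 5)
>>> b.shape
(5, 5, 13)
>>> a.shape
(2, 5, 5, 5)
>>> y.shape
(2,)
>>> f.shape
(13,)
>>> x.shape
(13, 5, 5)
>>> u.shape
(5, 5)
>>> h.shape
(13, 5, 5)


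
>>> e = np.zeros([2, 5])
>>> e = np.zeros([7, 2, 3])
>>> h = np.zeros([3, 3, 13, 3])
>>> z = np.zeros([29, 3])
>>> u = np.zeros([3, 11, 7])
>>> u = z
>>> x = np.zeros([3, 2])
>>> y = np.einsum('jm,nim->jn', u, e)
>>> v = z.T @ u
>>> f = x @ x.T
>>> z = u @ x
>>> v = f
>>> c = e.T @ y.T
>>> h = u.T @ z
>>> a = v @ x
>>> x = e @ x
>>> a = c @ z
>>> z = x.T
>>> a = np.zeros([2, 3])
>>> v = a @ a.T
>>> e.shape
(7, 2, 3)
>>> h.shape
(3, 2)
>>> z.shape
(2, 2, 7)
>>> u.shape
(29, 3)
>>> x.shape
(7, 2, 2)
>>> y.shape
(29, 7)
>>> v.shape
(2, 2)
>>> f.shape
(3, 3)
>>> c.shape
(3, 2, 29)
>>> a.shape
(2, 3)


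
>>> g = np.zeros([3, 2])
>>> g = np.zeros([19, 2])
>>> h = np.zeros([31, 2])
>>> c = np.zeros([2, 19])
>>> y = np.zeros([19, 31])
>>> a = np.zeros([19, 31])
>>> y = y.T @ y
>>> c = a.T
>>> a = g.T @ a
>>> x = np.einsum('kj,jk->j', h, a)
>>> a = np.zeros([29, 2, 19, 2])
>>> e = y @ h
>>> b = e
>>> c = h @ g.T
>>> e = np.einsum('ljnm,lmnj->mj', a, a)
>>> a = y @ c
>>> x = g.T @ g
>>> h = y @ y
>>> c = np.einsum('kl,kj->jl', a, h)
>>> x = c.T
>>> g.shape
(19, 2)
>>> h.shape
(31, 31)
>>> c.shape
(31, 19)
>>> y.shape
(31, 31)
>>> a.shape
(31, 19)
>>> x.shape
(19, 31)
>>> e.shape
(2, 2)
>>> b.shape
(31, 2)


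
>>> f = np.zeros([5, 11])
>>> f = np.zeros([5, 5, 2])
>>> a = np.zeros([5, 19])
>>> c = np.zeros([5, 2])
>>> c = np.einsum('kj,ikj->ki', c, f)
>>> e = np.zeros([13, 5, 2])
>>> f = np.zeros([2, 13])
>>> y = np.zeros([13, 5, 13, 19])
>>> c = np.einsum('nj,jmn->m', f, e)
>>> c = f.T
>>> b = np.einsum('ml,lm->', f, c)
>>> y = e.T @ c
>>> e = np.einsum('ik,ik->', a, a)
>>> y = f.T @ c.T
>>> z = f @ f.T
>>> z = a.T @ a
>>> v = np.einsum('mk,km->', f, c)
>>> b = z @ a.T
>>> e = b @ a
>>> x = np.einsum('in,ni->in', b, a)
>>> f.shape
(2, 13)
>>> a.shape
(5, 19)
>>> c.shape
(13, 2)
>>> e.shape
(19, 19)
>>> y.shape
(13, 13)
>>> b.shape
(19, 5)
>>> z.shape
(19, 19)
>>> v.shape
()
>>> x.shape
(19, 5)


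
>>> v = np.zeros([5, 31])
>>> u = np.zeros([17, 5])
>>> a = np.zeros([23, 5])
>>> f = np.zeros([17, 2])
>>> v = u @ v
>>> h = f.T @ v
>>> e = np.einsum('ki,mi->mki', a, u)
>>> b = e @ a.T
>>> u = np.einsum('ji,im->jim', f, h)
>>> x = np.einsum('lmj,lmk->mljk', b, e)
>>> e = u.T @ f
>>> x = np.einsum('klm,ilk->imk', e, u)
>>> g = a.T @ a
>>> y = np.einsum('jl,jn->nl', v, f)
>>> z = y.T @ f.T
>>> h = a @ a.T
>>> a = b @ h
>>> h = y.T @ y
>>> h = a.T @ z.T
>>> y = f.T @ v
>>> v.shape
(17, 31)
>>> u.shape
(17, 2, 31)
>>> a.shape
(17, 23, 23)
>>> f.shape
(17, 2)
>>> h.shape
(23, 23, 31)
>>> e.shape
(31, 2, 2)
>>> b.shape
(17, 23, 23)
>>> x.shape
(17, 2, 31)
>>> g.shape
(5, 5)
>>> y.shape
(2, 31)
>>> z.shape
(31, 17)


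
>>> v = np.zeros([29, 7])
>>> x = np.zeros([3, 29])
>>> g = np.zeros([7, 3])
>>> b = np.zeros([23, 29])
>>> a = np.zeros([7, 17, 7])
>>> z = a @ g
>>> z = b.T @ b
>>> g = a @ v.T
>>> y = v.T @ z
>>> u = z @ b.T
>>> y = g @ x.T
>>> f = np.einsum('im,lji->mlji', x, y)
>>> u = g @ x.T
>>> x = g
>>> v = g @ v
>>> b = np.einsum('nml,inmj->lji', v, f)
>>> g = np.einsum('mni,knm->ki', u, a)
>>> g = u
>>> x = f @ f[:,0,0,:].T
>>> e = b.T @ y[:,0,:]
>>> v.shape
(7, 17, 7)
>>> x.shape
(29, 7, 17, 29)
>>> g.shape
(7, 17, 3)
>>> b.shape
(7, 3, 29)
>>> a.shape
(7, 17, 7)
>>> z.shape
(29, 29)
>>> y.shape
(7, 17, 3)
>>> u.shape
(7, 17, 3)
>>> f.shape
(29, 7, 17, 3)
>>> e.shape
(29, 3, 3)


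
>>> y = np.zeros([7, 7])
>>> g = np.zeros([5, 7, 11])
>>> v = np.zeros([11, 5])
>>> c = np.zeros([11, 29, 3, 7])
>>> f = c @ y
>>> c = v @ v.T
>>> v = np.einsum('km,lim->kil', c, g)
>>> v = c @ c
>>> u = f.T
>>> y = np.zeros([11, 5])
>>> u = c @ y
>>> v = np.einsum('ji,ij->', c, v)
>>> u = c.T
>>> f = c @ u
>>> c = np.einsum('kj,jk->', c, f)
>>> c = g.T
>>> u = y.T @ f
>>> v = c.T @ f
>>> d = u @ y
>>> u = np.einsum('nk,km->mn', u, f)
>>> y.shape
(11, 5)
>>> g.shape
(5, 7, 11)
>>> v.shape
(5, 7, 11)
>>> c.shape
(11, 7, 5)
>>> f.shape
(11, 11)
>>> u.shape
(11, 5)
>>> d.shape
(5, 5)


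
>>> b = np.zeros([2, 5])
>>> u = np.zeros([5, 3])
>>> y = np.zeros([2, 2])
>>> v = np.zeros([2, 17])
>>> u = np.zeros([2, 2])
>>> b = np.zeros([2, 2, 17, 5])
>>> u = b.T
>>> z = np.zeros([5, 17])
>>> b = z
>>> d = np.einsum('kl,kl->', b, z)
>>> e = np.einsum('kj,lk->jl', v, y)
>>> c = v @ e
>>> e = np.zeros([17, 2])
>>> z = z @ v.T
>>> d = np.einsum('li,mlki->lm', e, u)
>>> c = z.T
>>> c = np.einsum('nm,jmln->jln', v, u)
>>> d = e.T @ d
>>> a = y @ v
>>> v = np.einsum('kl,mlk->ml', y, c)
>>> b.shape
(5, 17)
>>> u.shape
(5, 17, 2, 2)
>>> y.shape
(2, 2)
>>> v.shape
(5, 2)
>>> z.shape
(5, 2)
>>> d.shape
(2, 5)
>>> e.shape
(17, 2)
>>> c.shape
(5, 2, 2)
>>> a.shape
(2, 17)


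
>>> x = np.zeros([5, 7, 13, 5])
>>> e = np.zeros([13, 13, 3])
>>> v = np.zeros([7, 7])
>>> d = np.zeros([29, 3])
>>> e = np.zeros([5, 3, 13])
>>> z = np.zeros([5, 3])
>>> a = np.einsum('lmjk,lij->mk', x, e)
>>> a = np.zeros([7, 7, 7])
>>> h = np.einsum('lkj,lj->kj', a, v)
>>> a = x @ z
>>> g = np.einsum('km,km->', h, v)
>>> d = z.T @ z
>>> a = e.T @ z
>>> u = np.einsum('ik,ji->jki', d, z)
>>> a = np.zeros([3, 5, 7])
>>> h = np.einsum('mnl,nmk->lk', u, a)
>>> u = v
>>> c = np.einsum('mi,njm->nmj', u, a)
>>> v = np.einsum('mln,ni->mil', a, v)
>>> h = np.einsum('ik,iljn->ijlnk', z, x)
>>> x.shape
(5, 7, 13, 5)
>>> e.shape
(5, 3, 13)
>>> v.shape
(3, 7, 5)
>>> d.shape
(3, 3)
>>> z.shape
(5, 3)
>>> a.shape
(3, 5, 7)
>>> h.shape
(5, 13, 7, 5, 3)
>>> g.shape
()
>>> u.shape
(7, 7)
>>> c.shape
(3, 7, 5)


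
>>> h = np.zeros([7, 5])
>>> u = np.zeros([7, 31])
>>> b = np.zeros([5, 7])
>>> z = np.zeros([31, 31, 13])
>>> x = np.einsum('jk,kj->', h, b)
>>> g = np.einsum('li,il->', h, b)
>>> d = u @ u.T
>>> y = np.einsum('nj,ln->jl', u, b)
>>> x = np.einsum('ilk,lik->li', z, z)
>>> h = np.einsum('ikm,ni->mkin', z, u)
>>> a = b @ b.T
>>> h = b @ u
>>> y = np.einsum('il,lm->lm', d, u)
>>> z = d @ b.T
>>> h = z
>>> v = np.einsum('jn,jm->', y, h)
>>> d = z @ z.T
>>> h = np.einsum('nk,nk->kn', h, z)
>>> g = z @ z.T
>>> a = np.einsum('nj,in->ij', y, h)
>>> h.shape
(5, 7)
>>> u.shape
(7, 31)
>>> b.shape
(5, 7)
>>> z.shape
(7, 5)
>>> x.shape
(31, 31)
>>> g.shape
(7, 7)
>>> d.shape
(7, 7)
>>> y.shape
(7, 31)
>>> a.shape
(5, 31)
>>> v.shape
()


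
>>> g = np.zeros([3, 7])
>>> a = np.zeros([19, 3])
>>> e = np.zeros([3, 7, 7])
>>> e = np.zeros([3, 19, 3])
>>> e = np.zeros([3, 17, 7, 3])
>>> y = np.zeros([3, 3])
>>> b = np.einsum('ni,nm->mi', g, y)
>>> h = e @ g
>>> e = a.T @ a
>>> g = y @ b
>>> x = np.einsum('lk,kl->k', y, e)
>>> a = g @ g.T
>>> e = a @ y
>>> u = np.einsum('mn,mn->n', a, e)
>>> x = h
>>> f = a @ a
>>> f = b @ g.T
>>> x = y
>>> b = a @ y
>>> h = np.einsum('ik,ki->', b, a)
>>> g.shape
(3, 7)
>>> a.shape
(3, 3)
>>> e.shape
(3, 3)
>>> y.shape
(3, 3)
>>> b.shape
(3, 3)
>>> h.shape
()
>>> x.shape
(3, 3)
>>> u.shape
(3,)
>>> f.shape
(3, 3)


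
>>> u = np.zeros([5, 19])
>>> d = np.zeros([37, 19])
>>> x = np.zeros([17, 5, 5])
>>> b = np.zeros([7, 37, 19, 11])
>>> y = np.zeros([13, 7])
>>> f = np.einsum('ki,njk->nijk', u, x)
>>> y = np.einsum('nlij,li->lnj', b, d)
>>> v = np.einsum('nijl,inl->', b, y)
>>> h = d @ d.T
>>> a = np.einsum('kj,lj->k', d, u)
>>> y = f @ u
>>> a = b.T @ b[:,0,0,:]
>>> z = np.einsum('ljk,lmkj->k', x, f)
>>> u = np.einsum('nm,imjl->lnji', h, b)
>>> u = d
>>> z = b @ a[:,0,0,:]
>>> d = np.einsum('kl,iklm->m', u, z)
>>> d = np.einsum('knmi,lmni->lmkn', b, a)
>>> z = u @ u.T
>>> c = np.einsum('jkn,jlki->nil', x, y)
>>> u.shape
(37, 19)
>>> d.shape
(11, 19, 7, 37)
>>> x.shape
(17, 5, 5)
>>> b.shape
(7, 37, 19, 11)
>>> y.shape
(17, 19, 5, 19)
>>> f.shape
(17, 19, 5, 5)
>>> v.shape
()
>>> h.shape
(37, 37)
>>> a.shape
(11, 19, 37, 11)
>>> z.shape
(37, 37)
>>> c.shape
(5, 19, 19)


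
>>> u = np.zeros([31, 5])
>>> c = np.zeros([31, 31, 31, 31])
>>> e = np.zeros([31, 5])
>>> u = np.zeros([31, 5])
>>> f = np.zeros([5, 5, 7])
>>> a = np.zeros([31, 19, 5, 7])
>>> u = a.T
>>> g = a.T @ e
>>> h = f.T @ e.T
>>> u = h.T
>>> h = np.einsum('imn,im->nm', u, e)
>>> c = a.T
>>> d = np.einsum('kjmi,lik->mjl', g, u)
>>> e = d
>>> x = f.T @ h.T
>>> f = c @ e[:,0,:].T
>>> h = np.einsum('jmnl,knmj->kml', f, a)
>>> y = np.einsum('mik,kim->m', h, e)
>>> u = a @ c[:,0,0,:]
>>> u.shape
(31, 19, 5, 31)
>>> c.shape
(7, 5, 19, 31)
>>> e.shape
(19, 5, 31)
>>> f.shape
(7, 5, 19, 19)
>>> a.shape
(31, 19, 5, 7)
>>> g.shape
(7, 5, 19, 5)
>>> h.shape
(31, 5, 19)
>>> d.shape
(19, 5, 31)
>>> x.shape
(7, 5, 7)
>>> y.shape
(31,)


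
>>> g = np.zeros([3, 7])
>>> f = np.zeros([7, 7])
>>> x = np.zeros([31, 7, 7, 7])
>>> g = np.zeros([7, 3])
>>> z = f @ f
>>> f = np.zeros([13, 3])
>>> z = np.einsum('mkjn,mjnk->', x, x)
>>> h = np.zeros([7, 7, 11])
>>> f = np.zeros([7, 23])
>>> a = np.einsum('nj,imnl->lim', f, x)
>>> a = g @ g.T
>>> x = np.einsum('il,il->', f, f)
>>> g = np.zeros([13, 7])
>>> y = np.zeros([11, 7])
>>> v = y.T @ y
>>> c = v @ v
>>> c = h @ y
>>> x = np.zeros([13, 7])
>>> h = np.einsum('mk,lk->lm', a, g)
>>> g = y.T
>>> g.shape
(7, 11)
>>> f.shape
(7, 23)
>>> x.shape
(13, 7)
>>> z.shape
()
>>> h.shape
(13, 7)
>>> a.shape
(7, 7)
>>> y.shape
(11, 7)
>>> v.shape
(7, 7)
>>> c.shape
(7, 7, 7)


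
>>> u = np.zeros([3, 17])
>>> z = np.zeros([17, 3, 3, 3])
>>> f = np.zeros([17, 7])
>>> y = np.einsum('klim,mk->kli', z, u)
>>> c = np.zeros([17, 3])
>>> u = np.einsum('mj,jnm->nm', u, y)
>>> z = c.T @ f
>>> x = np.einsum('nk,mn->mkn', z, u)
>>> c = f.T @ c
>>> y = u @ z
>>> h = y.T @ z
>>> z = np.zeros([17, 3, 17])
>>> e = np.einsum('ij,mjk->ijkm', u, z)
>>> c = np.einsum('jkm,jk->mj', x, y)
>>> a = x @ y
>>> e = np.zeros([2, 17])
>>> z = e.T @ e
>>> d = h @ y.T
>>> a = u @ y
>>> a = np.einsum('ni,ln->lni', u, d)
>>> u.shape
(3, 3)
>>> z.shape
(17, 17)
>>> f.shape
(17, 7)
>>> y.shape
(3, 7)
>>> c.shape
(3, 3)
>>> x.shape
(3, 7, 3)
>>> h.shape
(7, 7)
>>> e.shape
(2, 17)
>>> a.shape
(7, 3, 3)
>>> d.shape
(7, 3)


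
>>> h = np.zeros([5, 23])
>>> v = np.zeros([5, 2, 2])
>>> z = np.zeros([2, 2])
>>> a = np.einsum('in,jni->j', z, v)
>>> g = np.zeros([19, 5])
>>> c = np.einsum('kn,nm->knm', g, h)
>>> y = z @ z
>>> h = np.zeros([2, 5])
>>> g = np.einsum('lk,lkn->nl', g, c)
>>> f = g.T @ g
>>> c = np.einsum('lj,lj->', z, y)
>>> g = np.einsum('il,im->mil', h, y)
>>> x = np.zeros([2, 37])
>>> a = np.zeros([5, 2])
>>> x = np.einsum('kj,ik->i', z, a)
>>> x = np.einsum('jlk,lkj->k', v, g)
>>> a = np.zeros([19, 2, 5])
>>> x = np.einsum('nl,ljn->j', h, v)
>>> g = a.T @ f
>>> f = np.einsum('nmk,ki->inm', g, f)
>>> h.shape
(2, 5)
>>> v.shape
(5, 2, 2)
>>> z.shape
(2, 2)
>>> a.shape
(19, 2, 5)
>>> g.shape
(5, 2, 19)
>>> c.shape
()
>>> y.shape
(2, 2)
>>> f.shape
(19, 5, 2)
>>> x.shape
(2,)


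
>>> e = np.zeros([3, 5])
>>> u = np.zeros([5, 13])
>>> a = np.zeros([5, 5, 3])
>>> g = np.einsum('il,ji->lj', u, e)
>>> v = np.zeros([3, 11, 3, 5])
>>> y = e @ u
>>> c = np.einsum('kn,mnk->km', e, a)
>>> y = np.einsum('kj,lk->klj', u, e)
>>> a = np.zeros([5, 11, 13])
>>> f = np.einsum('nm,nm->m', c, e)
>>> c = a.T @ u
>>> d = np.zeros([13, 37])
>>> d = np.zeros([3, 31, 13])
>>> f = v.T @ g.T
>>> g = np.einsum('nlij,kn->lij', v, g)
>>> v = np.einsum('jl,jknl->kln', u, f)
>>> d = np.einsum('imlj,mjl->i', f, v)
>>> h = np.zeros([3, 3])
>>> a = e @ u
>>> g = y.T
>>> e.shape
(3, 5)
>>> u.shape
(5, 13)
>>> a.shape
(3, 13)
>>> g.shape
(13, 3, 5)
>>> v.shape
(3, 13, 11)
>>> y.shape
(5, 3, 13)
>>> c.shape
(13, 11, 13)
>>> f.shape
(5, 3, 11, 13)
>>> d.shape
(5,)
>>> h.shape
(3, 3)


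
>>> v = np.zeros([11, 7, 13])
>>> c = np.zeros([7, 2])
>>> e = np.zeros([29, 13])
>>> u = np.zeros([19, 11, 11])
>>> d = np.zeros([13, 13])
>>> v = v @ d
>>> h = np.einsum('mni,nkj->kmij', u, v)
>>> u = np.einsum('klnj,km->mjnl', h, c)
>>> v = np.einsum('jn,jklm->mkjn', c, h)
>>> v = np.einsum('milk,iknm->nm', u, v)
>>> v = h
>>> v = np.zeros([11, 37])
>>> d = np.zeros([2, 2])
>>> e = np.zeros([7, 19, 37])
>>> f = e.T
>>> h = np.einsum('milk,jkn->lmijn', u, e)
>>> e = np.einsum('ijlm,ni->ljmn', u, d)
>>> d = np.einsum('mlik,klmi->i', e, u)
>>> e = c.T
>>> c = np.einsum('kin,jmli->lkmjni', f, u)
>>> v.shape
(11, 37)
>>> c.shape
(11, 37, 13, 2, 7, 19)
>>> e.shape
(2, 7)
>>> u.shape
(2, 13, 11, 19)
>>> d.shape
(19,)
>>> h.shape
(11, 2, 13, 7, 37)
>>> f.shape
(37, 19, 7)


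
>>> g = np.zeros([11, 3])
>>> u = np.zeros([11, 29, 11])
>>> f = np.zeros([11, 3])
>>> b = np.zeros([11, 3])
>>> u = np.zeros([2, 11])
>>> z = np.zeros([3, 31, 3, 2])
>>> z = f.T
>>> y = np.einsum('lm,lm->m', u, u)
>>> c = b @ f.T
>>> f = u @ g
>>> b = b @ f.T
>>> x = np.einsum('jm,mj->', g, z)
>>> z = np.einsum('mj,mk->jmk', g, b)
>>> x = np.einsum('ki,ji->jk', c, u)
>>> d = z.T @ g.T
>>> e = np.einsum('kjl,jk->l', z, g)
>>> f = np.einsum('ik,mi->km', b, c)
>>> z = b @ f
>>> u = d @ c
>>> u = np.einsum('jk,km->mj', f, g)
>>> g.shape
(11, 3)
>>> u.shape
(3, 2)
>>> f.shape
(2, 11)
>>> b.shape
(11, 2)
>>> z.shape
(11, 11)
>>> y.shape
(11,)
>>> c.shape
(11, 11)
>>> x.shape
(2, 11)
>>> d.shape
(2, 11, 11)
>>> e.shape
(2,)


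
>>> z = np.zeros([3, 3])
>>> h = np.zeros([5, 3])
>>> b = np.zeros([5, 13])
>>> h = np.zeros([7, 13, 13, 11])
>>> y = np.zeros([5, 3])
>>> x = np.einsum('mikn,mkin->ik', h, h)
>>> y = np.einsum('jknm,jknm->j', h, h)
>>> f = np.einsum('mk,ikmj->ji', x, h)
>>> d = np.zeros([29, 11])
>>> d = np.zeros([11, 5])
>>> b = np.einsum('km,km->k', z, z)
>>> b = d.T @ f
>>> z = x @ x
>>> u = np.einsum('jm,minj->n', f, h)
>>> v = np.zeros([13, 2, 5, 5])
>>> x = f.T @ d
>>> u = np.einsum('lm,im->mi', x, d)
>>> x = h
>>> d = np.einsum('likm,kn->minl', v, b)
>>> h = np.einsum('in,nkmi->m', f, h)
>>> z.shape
(13, 13)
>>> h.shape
(13,)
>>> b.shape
(5, 7)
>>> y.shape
(7,)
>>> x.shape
(7, 13, 13, 11)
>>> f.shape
(11, 7)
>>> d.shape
(5, 2, 7, 13)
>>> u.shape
(5, 11)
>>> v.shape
(13, 2, 5, 5)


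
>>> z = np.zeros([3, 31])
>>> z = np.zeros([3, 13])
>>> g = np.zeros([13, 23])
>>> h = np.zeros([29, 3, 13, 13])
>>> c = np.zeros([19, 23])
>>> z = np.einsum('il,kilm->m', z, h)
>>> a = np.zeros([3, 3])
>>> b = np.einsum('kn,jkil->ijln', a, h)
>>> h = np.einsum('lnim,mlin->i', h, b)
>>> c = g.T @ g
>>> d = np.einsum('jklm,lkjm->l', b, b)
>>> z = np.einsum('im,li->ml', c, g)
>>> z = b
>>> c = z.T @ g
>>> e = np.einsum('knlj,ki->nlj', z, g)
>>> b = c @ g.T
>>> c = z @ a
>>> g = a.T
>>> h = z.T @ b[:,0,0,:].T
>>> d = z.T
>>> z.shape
(13, 29, 13, 3)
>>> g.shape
(3, 3)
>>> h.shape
(3, 13, 29, 3)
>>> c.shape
(13, 29, 13, 3)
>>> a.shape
(3, 3)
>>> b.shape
(3, 13, 29, 13)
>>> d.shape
(3, 13, 29, 13)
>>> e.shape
(29, 13, 3)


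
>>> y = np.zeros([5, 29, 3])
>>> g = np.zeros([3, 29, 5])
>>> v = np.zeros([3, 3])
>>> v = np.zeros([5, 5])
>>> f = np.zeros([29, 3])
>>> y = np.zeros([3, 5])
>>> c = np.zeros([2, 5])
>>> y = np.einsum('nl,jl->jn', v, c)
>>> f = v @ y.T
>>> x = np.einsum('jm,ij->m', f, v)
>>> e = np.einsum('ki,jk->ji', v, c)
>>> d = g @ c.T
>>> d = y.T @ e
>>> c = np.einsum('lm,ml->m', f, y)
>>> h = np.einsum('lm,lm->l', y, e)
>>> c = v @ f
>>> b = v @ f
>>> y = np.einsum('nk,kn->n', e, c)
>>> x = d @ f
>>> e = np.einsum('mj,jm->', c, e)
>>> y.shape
(2,)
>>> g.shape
(3, 29, 5)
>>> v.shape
(5, 5)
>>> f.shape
(5, 2)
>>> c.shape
(5, 2)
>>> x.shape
(5, 2)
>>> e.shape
()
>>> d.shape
(5, 5)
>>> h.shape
(2,)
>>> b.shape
(5, 2)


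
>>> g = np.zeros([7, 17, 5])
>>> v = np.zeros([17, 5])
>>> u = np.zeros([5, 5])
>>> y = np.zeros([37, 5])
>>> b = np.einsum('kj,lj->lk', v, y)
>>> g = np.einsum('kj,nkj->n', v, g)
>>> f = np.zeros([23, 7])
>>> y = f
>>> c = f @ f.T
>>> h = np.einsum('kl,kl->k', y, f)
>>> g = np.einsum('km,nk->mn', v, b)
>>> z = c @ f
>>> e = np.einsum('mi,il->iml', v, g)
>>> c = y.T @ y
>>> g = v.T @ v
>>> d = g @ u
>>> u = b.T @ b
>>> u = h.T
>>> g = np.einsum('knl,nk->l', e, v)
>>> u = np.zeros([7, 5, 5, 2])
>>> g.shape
(37,)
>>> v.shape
(17, 5)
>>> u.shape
(7, 5, 5, 2)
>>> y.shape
(23, 7)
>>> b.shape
(37, 17)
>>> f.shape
(23, 7)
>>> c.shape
(7, 7)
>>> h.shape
(23,)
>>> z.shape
(23, 7)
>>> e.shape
(5, 17, 37)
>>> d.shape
(5, 5)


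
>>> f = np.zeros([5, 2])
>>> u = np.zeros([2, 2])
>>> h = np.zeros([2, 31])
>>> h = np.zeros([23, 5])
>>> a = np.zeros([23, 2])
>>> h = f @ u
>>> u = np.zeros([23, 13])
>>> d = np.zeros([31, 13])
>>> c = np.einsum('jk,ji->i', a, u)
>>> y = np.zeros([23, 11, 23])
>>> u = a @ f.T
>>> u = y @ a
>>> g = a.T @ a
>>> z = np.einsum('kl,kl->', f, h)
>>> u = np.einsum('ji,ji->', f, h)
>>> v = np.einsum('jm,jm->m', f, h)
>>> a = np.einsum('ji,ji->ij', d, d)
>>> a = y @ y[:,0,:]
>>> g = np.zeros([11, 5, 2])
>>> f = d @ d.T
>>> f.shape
(31, 31)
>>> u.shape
()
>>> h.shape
(5, 2)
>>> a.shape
(23, 11, 23)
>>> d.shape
(31, 13)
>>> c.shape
(13,)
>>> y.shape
(23, 11, 23)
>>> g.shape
(11, 5, 2)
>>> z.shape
()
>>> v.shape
(2,)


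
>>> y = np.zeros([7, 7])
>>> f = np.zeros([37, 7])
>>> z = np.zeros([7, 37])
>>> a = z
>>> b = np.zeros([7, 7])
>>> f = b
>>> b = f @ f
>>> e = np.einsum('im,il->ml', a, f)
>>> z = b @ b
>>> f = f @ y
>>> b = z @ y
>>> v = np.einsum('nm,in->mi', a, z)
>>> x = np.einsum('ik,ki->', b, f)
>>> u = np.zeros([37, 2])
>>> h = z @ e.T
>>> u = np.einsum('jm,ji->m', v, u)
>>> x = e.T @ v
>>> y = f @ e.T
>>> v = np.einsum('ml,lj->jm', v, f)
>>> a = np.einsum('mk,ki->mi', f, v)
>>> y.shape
(7, 37)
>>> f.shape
(7, 7)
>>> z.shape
(7, 7)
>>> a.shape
(7, 37)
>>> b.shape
(7, 7)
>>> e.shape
(37, 7)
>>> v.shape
(7, 37)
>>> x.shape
(7, 7)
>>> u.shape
(7,)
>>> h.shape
(7, 37)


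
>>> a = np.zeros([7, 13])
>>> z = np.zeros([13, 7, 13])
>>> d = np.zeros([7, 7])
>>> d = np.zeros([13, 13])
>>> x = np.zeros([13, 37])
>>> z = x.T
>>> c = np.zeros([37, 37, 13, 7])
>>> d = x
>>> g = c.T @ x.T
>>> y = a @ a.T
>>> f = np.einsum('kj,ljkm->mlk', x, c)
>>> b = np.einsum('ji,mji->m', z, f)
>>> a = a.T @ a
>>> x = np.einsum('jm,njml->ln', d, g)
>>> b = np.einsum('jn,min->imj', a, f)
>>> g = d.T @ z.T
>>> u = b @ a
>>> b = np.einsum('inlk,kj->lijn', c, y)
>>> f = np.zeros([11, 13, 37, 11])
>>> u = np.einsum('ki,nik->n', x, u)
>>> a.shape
(13, 13)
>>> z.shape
(37, 13)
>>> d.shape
(13, 37)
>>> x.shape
(13, 7)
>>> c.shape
(37, 37, 13, 7)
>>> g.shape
(37, 37)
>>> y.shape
(7, 7)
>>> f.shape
(11, 13, 37, 11)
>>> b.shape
(13, 37, 7, 37)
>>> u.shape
(37,)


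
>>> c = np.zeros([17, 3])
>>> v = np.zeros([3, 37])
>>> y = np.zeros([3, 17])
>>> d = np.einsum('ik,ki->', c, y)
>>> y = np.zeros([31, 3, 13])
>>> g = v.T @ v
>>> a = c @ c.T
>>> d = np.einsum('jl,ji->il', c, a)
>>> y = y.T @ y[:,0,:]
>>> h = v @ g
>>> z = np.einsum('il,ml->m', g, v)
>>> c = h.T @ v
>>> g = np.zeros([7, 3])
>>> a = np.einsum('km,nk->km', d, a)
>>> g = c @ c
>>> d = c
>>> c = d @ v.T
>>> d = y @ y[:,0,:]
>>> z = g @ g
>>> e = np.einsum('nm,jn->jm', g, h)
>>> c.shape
(37, 3)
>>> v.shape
(3, 37)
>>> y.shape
(13, 3, 13)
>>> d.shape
(13, 3, 13)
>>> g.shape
(37, 37)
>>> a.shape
(17, 3)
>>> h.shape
(3, 37)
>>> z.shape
(37, 37)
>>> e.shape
(3, 37)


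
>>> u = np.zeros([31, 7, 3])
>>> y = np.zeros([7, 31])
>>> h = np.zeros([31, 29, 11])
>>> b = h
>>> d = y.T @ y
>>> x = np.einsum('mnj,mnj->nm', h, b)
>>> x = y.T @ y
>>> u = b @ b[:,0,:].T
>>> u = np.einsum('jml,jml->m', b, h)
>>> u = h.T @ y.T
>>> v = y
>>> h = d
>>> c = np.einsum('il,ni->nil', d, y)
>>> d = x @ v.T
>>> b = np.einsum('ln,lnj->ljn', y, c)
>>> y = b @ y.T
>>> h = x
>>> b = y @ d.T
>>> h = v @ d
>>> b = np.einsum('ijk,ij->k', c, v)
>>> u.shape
(11, 29, 7)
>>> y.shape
(7, 31, 7)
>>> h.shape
(7, 7)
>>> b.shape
(31,)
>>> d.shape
(31, 7)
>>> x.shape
(31, 31)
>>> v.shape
(7, 31)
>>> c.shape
(7, 31, 31)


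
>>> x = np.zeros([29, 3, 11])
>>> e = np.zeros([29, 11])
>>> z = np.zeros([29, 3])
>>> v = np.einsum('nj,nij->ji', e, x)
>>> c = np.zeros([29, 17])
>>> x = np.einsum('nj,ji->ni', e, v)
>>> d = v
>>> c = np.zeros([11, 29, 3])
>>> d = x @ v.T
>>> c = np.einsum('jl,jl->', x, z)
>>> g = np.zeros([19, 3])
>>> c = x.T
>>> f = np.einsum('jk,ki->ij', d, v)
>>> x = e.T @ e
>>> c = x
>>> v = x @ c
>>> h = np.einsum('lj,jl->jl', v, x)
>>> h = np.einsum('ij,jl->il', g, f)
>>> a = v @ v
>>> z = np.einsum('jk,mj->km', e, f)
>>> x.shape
(11, 11)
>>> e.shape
(29, 11)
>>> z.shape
(11, 3)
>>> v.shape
(11, 11)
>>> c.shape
(11, 11)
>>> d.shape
(29, 11)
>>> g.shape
(19, 3)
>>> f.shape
(3, 29)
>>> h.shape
(19, 29)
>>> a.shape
(11, 11)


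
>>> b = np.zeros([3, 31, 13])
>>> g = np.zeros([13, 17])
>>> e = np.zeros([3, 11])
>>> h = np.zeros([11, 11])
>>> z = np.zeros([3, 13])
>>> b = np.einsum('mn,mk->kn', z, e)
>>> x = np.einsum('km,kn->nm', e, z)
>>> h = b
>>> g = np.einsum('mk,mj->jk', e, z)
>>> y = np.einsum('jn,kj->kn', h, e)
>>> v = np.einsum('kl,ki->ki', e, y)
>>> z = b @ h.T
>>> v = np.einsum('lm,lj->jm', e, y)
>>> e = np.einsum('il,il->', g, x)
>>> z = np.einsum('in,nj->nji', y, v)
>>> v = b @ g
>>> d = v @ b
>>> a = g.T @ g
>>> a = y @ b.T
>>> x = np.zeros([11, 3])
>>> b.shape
(11, 13)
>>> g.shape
(13, 11)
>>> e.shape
()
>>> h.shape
(11, 13)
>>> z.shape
(13, 11, 3)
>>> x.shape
(11, 3)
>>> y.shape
(3, 13)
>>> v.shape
(11, 11)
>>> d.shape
(11, 13)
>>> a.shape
(3, 11)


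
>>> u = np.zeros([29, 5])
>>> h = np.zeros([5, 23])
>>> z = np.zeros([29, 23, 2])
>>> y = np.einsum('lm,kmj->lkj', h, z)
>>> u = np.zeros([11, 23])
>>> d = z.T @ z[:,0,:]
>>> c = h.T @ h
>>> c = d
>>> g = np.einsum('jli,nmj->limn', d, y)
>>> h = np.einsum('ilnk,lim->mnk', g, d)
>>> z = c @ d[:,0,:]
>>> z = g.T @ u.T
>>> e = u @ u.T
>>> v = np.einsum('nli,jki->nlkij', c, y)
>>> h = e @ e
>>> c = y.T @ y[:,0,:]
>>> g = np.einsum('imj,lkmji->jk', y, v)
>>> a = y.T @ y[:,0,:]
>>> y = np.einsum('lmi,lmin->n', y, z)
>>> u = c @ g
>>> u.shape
(2, 29, 23)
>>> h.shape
(11, 11)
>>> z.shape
(5, 29, 2, 11)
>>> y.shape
(11,)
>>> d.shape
(2, 23, 2)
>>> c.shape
(2, 29, 2)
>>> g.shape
(2, 23)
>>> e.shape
(11, 11)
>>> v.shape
(2, 23, 29, 2, 5)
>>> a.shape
(2, 29, 2)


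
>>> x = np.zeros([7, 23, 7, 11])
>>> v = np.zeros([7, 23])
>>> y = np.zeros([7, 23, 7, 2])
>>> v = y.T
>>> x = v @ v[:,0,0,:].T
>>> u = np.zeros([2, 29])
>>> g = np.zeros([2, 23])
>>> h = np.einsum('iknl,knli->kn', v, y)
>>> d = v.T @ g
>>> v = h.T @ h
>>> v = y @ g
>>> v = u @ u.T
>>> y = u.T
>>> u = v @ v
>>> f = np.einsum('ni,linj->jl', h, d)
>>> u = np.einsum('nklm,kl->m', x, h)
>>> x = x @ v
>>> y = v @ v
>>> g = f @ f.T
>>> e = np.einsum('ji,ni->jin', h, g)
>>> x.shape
(2, 7, 23, 2)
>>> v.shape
(2, 2)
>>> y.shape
(2, 2)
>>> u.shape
(2,)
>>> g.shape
(23, 23)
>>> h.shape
(7, 23)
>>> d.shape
(7, 23, 7, 23)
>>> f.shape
(23, 7)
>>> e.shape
(7, 23, 23)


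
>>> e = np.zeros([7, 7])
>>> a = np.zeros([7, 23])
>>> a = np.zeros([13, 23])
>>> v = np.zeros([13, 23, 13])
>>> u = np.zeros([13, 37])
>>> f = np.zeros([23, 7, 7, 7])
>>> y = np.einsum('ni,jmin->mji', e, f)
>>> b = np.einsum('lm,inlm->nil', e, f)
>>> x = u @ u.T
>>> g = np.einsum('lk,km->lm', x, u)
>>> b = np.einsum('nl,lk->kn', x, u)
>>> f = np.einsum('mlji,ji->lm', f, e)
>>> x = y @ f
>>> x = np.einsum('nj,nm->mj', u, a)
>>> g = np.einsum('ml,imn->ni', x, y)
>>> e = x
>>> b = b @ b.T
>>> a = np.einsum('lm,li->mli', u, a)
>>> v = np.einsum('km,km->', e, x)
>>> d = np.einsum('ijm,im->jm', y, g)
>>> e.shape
(23, 37)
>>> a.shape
(37, 13, 23)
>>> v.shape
()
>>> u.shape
(13, 37)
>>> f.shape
(7, 23)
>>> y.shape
(7, 23, 7)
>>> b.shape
(37, 37)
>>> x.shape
(23, 37)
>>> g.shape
(7, 7)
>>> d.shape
(23, 7)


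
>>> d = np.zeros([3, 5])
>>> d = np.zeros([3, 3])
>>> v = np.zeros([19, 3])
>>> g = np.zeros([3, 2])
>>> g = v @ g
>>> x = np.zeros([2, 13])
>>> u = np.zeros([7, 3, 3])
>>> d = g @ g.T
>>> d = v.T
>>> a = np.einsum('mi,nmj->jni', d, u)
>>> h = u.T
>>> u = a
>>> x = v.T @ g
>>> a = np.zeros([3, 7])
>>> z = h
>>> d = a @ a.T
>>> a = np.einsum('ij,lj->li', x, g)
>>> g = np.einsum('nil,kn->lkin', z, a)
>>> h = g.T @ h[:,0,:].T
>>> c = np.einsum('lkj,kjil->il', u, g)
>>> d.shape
(3, 3)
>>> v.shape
(19, 3)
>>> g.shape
(7, 19, 3, 3)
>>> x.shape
(3, 2)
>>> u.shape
(3, 7, 19)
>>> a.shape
(19, 3)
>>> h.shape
(3, 3, 19, 3)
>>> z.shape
(3, 3, 7)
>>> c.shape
(3, 3)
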